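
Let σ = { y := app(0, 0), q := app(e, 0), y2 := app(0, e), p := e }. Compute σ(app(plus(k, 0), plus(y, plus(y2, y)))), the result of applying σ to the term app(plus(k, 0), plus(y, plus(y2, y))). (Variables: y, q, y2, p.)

Replace each occurrence of y with app(0, 0).
Replace each occurrence of y2 with app(0, e).
Result: app(plus(k, 0), plus(app(0, 0), plus(app(0, e), app(0, 0)))).

app(plus(k, 0), plus(app(0, 0), plus(app(0, e), app(0, 0))))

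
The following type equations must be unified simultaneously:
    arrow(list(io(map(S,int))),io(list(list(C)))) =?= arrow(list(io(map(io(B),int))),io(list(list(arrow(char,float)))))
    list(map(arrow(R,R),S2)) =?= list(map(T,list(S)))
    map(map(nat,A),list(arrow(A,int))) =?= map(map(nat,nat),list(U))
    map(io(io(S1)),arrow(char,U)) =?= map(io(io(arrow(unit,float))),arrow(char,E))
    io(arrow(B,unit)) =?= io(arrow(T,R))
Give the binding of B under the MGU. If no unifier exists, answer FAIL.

arrow(unit,unit)

Decompose arrow/2: list(io(map(S,int))) =?= list(io(map(io(B),int))),  io(list(list(C))) =?= io(list(list(arrow(char,float)))).
Decompose list/1: io(map(S,int)) =?= io(map(io(B),int)).
Decompose io/1: map(S,int) =?= map(io(B),int).
Decompose map/2: S =?= io(B),  int =?= int.
Bind S := io(B); substituting into the one remaining equation that mentions S gives: list(map(arrow(R,R),S2)) =?= list(map(T,list(io(B)))).
Delete trivial equation int =?= int.
Decompose io/1: list(list(C)) =?= list(list(arrow(char,float))).
Decompose list/1: list(C) =?= list(arrow(char,float)).
Decompose list/1: C =?= arrow(char,float).
Bind C := arrow(char,float); no other remaining equation mentions C.
Decompose list/1: map(arrow(R,R),S2) =?= map(T,list(io(B))).
Decompose map/2: arrow(R,R) =?= T,  S2 =?= list(io(B)).
Bind T := arrow(R,R); substituting into the one remaining equation that mentions T gives: io(arrow(B,unit)) =?= io(arrow(arrow(R,R),R)).
Bind S2 := list(io(B)); no other remaining equation mentions S2.
Decompose map/2: map(nat,A) =?= map(nat,nat),  list(arrow(A,int)) =?= list(U).
Decompose map/2: nat =?= nat,  A =?= nat.
Delete trivial equation nat =?= nat.
Bind A := nat; substituting into the one remaining equation that mentions A gives: list(arrow(nat,int)) =?= list(U).
Decompose list/1: arrow(nat,int) =?= U.
Bind U := arrow(nat,int); substituting into the one remaining equation that mentions U gives: map(io(io(S1)),arrow(char,arrow(nat,int))) =?= map(io(io(arrow(unit,float))),arrow(char,E)).
Decompose map/2: io(io(S1)) =?= io(io(arrow(unit,float))),  arrow(char,arrow(nat,int)) =?= arrow(char,E).
Decompose io/1: io(S1) =?= io(arrow(unit,float)).
Decompose io/1: S1 =?= arrow(unit,float).
Bind S1 := arrow(unit,float); no other remaining equation mentions S1.
Decompose arrow/2: char =?= char,  arrow(nat,int) =?= E.
Delete trivial equation char =?= char.
Bind E := arrow(nat,int); no other remaining equation mentions E.
Decompose io/1: arrow(B,unit) =?= arrow(arrow(R,R),R).
Decompose arrow/2: B =?= arrow(R,R),  unit =?= R.
Bind B := arrow(R,R); no other remaining equation mentions B. Substituting into the earlier bindings gives S := io(arrow(R,R)), S2 := list(io(arrow(R,R))).
Bind R := unit. Substituting into the earlier bindings gives S := io(arrow(unit,unit)), T := arrow(unit,unit), S2 := list(io(arrow(unit,unit))), B := arrow(unit,unit).
MGU = { S -> io(arrow(unit,unit)), C -> arrow(char,float), T -> arrow(unit,unit), S2 -> list(io(arrow(unit,unit))), A -> nat, U -> arrow(nat,int), S1 -> arrow(unit,float), E -> arrow(nat,int), B -> arrow(unit,unit), R -> unit }, so B -> arrow(unit,unit).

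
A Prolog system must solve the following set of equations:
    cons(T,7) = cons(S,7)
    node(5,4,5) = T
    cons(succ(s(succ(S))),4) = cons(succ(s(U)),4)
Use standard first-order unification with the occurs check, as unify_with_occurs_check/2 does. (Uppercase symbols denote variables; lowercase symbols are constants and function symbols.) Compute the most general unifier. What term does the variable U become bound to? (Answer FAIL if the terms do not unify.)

Decompose cons/2: T = S,  7 = 7.
Bind T := S; substituting into the one remaining equation that mentions T gives: node(5,4,5) = S.
Delete trivial equation 7 = 7.
Bind S := node(5,4,5); substituting into the remaining equation gives: cons(succ(s(succ(node(5,4,5)))),4) = cons(succ(s(U)),4). Substituting into the earlier binding gives T := node(5,4,5).
Decompose cons/2: succ(s(succ(node(5,4,5)))) = succ(s(U)),  4 = 4.
Decompose succ/1: s(succ(node(5,4,5))) = s(U).
Decompose s/1: succ(node(5,4,5)) = U.
Bind U := succ(node(5,4,5)); no other remaining equation mentions U.
Delete trivial equation 4 = 4.
MGU = { T ↦ node(5,4,5), S ↦ node(5,4,5), U ↦ succ(node(5,4,5)) }, so U ↦ succ(node(5,4,5)).

succ(node(5,4,5))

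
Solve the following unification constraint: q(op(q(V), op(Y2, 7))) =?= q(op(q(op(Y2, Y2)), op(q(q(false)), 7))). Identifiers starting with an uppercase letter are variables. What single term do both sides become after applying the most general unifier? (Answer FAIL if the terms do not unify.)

q(op(q(op(q(q(false)), q(q(false)))), op(q(q(false)), 7)))

Decompose q/1: op(q(V), op(Y2, 7)) =?= op(q(op(Y2, Y2)), op(q(q(false)), 7)).
Decompose op/2: q(V) =?= q(op(Y2, Y2)),  op(Y2, 7) =?= op(q(q(false)), 7).
Decompose q/1: V =?= op(Y2, Y2).
Bind V := op(Y2, Y2); no other remaining equation mentions V.
Decompose op/2: Y2 =?= q(q(false)),  7 =?= 7.
Bind Y2 := q(q(false)); no other remaining equation mentions Y2. Substituting into the earlier binding gives V := op(q(q(false)), q(q(false))).
Delete trivial equation 7 =?= 7.
Applying the MGU to either side gives q(op(q(op(q(q(false)), q(q(false)))), op(q(q(false)), 7))).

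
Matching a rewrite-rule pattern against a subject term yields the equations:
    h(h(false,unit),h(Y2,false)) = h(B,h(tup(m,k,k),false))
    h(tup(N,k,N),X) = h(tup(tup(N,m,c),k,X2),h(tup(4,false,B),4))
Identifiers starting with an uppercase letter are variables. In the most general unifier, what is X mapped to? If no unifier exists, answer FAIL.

Decompose h/2: h(false,unit) = B,  h(Y2,false) = h(tup(m,k,k),false).
Bind B := h(false,unit); substituting into the one remaining equation that mentions B gives: h(tup(N,k,N),X) = h(tup(tup(N,m,c),k,X2),h(tup(4,false,h(false,unit)),4)).
Decompose h/2: Y2 = tup(m,k,k),  false = false.
Bind Y2 := tup(m,k,k); no other remaining equation mentions Y2.
Delete trivial equation false = false.
Decompose h/2: tup(N,k,N) = tup(tup(N,m,c),k,X2),  X = h(tup(4,false,h(false,unit)),4).
Decompose tup/3: N = tup(N,m,c),  k = k,  N = X2.
Occurs check fails: N occurs in tup(N,m,c); the equation N = tup(N,m,c) has no finite solution.

FAIL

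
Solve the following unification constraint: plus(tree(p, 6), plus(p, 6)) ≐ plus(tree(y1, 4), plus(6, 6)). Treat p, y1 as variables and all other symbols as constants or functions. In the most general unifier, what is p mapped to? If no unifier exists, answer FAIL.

Decompose plus/2: tree(p, 6) ≐ tree(y1, 4),  plus(p, 6) ≐ plus(6, 6).
Decompose tree/2: p ≐ y1,  6 ≐ 4.
Bind p := y1; substituting into the one remaining equation that mentions p gives: plus(y1, 6) ≐ plus(6, 6).
Clash: constants 6 and 4 differ; no unifier exists.

FAIL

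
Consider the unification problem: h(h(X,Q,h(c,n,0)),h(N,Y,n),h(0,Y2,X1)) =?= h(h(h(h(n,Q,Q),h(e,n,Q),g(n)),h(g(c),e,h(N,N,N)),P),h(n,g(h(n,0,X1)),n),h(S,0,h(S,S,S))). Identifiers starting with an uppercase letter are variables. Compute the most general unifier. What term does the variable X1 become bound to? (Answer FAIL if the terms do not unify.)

h(0,0,0)

Decompose h/3: h(X,Q,h(c,n,0)) =?= h(h(h(n,Q,Q),h(e,n,Q),g(n)),h(g(c),e,h(N,N,N)),P),  h(N,Y,n) =?= h(n,g(h(n,0,X1)),n),  h(0,Y2,X1) =?= h(S,0,h(S,S,S)).
Decompose h/3: X =?= h(h(n,Q,Q),h(e,n,Q),g(n)),  Q =?= h(g(c),e,h(N,N,N)),  h(c,n,0) =?= P.
Bind X := h(h(n,Q,Q),h(e,n,Q),g(n)); no other remaining equation mentions X.
Bind Q := h(g(c),e,h(N,N,N)); no other remaining equation mentions Q. Substituting into the earlier binding gives X := h(h(n,h(g(c),e,h(N,N,N)),h(g(c),e,h(N,N,N))),h(e,n,h(g(c),e,h(N,N,N))),g(n)).
Bind P := h(c,n,0); no other remaining equation mentions P.
Decompose h/3: N =?= n,  Y =?= g(h(n,0,X1)),  n =?= n.
Bind N := n; no other remaining equation mentions N. Substituting into the earlier bindings gives X := h(h(n,h(g(c),e,h(n,n,n)),h(g(c),e,h(n,n,n))),h(e,n,h(g(c),e,h(n,n,n))),g(n)), Q := h(g(c),e,h(n,n,n)).
Bind Y := g(h(n,0,X1)); no other remaining equation mentions Y.
Delete trivial equation n =?= n.
Decompose h/3: 0 =?= S,  Y2 =?= 0,  X1 =?= h(S,S,S).
Bind S := 0; substituting into the one remaining equation that mentions S gives: X1 =?= h(0,0,0).
Bind Y2 := 0; no other remaining equation mentions Y2.
Bind X1 := h(0,0,0). Substituting into the earlier binding gives Y := g(h(n,0,h(0,0,0))).
MGU = { X ↦ h(h(n,h(g(c),e,h(n,n,n)),h(g(c),e,h(n,n,n))),h(e,n,h(g(c),e,h(n,n,n))),g(n)), Q ↦ h(g(c),e,h(n,n,n)), P ↦ h(c,n,0), N ↦ n, Y ↦ g(h(n,0,h(0,0,0))), S ↦ 0, Y2 ↦ 0, X1 ↦ h(0,0,0) }, so X1 ↦ h(0,0,0).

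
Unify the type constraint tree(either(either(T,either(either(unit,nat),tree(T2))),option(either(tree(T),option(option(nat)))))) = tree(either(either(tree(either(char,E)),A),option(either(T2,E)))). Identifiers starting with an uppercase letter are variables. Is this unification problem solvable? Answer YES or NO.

YES

Decompose tree/1: either(either(T,either(either(unit,nat),tree(T2))),option(either(tree(T),option(option(nat))))) = either(either(tree(either(char,E)),A),option(either(T2,E))).
Decompose either/2: either(T,either(either(unit,nat),tree(T2))) = either(tree(either(char,E)),A),  option(either(tree(T),option(option(nat)))) = option(either(T2,E)).
Decompose either/2: T = tree(either(char,E)),  either(either(unit,nat),tree(T2)) = A.
Bind T := tree(either(char,E)); substituting into the one remaining equation that mentions T gives: option(either(tree(tree(either(char,E))),option(option(nat)))) = option(either(T2,E)).
Bind A := either(either(unit,nat),tree(T2)); no other remaining equation mentions A.
Decompose option/1: either(tree(tree(either(char,E))),option(option(nat))) = either(T2,E).
Decompose either/2: tree(tree(either(char,E))) = T2,  option(option(nat)) = E.
Bind T2 := tree(tree(either(char,E))); no other remaining equation mentions T2. Substituting into the earlier binding gives A := either(either(unit,nat),tree(tree(tree(either(char,E))))).
Bind E := option(option(nat)). Substituting into the earlier bindings gives T := tree(either(char,option(option(nat)))), A := either(either(unit,nat),tree(tree(tree(either(char,option(option(nat))))))), T2 := tree(tree(either(char,option(option(nat))))).
No equations remain and no clash or occurs-check failure arose, so a unifier exists.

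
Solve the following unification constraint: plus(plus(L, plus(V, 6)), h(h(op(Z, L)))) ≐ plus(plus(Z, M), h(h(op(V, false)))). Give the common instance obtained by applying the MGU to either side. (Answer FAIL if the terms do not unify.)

plus(plus(false, plus(false, 6)), h(h(op(false, false))))

Decompose plus/2: plus(L, plus(V, 6)) ≐ plus(Z, M),  h(h(op(Z, L))) ≐ h(h(op(V, false))).
Decompose plus/2: L ≐ Z,  plus(V, 6) ≐ M.
Bind L := Z; substituting into the one remaining equation that mentions L gives: h(h(op(Z, Z))) ≐ h(h(op(V, false))).
Bind M := plus(V, 6); no other remaining equation mentions M.
Decompose h/1: h(op(Z, Z)) ≐ h(op(V, false)).
Decompose h/1: op(Z, Z) ≐ op(V, false).
Decompose op/2: Z ≐ V,  Z ≐ false.
Bind Z := V; substituting into the remaining equation gives: V ≐ false. Substituting into the earlier binding gives L := V.
Bind V := false. Substituting into the earlier bindings gives L := false, M := plus(false, 6), Z := false.
Applying the MGU to either side gives plus(plus(false, plus(false, 6)), h(h(op(false, false)))).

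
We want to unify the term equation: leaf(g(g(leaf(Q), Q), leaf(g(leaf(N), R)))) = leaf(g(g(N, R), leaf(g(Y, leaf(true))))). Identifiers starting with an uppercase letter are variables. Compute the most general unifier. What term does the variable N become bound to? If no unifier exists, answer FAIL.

leaf(leaf(true))

Decompose leaf/1: g(g(leaf(Q), Q), leaf(g(leaf(N), R))) = g(g(N, R), leaf(g(Y, leaf(true)))).
Decompose g/2: g(leaf(Q), Q) = g(N, R),  leaf(g(leaf(N), R)) = leaf(g(Y, leaf(true))).
Decompose g/2: leaf(Q) = N,  Q = R.
Bind N := leaf(Q); substituting into the one remaining equation that mentions N gives: leaf(g(leaf(leaf(Q)), R)) = leaf(g(Y, leaf(true))).
Bind Q := R; substituting into the remaining equation gives: leaf(g(leaf(leaf(R)), R)) = leaf(g(Y, leaf(true))). Substituting into the earlier binding gives N := leaf(R).
Decompose leaf/1: g(leaf(leaf(R)), R) = g(Y, leaf(true)).
Decompose g/2: leaf(leaf(R)) = Y,  R = leaf(true).
Bind Y := leaf(leaf(R)); no other remaining equation mentions Y.
Bind R := leaf(true). Substituting into the earlier bindings gives N := leaf(leaf(true)), Q := leaf(true), Y := leaf(leaf(leaf(true))).
MGU = { N ↦ leaf(leaf(true)), Q ↦ leaf(true), Y ↦ leaf(leaf(leaf(true))), R ↦ leaf(true) }, so N ↦ leaf(leaf(true)).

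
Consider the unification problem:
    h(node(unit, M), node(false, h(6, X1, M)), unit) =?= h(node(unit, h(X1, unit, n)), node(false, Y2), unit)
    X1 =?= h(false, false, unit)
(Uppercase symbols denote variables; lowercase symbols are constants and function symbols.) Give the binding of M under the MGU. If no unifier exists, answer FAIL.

h(h(false, false, unit), unit, n)

Decompose h/3: node(unit, M) =?= node(unit, h(X1, unit, n)),  node(false, h(6, X1, M)) =?= node(false, Y2),  unit =?= unit.
Decompose node/2: unit =?= unit,  M =?= h(X1, unit, n).
Delete trivial equation unit =?= unit.
Bind M := h(X1, unit, n); substituting into the one remaining equation that mentions M gives: node(false, h(6, X1, h(X1, unit, n))) =?= node(false, Y2).
Decompose node/2: false =?= false,  h(6, X1, h(X1, unit, n)) =?= Y2.
Delete trivial equation false =?= false.
Bind Y2 := h(6, X1, h(X1, unit, n)); no other remaining equation mentions Y2.
Delete trivial equation unit =?= unit.
Bind X1 := h(false, false, unit). Substituting into the earlier bindings gives M := h(h(false, false, unit), unit, n), Y2 := h(6, h(false, false, unit), h(h(false, false, unit), unit, n)).
MGU = { M -> h(h(false, false, unit), unit, n), Y2 -> h(6, h(false, false, unit), h(h(false, false, unit), unit, n)), X1 -> h(false, false, unit) }, so M -> h(h(false, false, unit), unit, n).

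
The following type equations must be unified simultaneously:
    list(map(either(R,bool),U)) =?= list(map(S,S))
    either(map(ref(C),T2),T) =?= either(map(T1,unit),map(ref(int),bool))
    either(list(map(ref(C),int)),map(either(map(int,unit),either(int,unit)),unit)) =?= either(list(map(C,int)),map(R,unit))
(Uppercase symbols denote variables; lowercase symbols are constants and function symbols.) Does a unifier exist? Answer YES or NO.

Decompose list/1: map(either(R,bool),U) =?= map(S,S).
Decompose map/2: either(R,bool) =?= S,  U =?= S.
Bind S := either(R,bool); substituting into the one remaining equation that mentions S gives: U =?= either(R,bool).
Bind U := either(R,bool); no other remaining equation mentions U.
Decompose either/2: map(ref(C),T2) =?= map(T1,unit),  T =?= map(ref(int),bool).
Decompose map/2: ref(C) =?= T1,  T2 =?= unit.
Bind T1 := ref(C); no other remaining equation mentions T1.
Bind T2 := unit; no other remaining equation mentions T2.
Bind T := map(ref(int),bool); no other remaining equation mentions T.
Decompose either/2: list(map(ref(C),int)) =?= list(map(C,int)),  map(either(map(int,unit),either(int,unit)),unit) =?= map(R,unit).
Decompose list/1: map(ref(C),int) =?= map(C,int).
Decompose map/2: ref(C) =?= C,  int =?= int.
Occurs check fails: C occurs in ref(C); the equation C =?= ref(C) has no finite solution.

NO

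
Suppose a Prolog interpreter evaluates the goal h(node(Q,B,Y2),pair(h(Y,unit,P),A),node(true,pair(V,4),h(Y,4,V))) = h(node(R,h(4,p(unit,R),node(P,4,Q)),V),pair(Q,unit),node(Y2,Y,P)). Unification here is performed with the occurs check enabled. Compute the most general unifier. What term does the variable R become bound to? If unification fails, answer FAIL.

Decompose h/3: node(Q,B,Y2) = node(R,h(4,p(unit,R),node(P,4,Q)),V),  pair(h(Y,unit,P),A) = pair(Q,unit),  node(true,pair(V,4),h(Y,4,V)) = node(Y2,Y,P).
Decompose node/3: Q = R,  B = h(4,p(unit,R),node(P,4,Q)),  Y2 = V.
Bind Q := R; substituting into the 2 remaining equations that mention Q gives: B = h(4,p(unit,R),node(P,4,R)),  pair(h(Y,unit,P),A) = pair(R,unit).
Bind B := h(4,p(unit,R),node(P,4,R)); no other remaining equation mentions B.
Bind Y2 := V; substituting into the one remaining equation that mentions Y2 gives: node(true,pair(V,4),h(Y,4,V)) = node(V,Y,P).
Decompose pair/2: h(Y,unit,P) = R,  A = unit.
Bind R := h(Y,unit,P); no other remaining equation mentions R. Substituting into the earlier bindings gives Q := h(Y,unit,P), B := h(4,p(unit,h(Y,unit,P)),node(P,4,h(Y,unit,P))).
Bind A := unit; no other remaining equation mentions A.
Decompose node/3: true = V,  pair(V,4) = Y,  h(Y,4,V) = P.
Bind V := true; substituting into the remaining equations gives: pair(true,4) = Y,  h(Y,4,true) = P. Substituting into the earlier binding gives Y2 := true.
Bind Y := pair(true,4); substituting into the remaining equation gives: h(pair(true,4),4,true) = P. Substituting into the earlier bindings gives Q := h(pair(true,4),unit,P), B := h(4,p(unit,h(pair(true,4),unit,P)),node(P,4,h(pair(true,4),unit,P))), R := h(pair(true,4),unit,P).
Bind P := h(pair(true,4),4,true). Substituting into the earlier bindings gives Q := h(pair(true,4),unit,h(pair(true,4),4,true)), B := h(4,p(unit,h(pair(true,4),unit,h(pair(true,4),4,true))),node(h(pair(true,4),4,true),4,h(pair(true,4),unit,h(pair(true,4),4,true)))), R := h(pair(true,4),unit,h(pair(true,4),4,true)).
MGU = { Q = h(pair(true,4),unit,h(pair(true,4),4,true)), B = h(4,p(unit,h(pair(true,4),unit,h(pair(true,4),4,true))),node(h(pair(true,4),4,true),4,h(pair(true,4),unit,h(pair(true,4),4,true)))), Y2 = true, R = h(pair(true,4),unit,h(pair(true,4),4,true)), A = unit, V = true, Y = pair(true,4), P = h(pair(true,4),4,true) }, so R = h(pair(true,4),unit,h(pair(true,4),4,true)).

h(pair(true,4),unit,h(pair(true,4),4,true))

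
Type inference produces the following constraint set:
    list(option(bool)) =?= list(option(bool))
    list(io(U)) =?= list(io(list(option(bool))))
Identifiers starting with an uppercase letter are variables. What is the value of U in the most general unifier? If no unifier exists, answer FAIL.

Delete trivial equation list(option(bool)) =?= list(option(bool)).
Decompose list/1: io(U) =?= io(list(option(bool))).
Decompose io/1: U =?= list(option(bool)).
Bind U := list(option(bool)).
MGU = { U -> list(option(bool)) }, so U -> list(option(bool)).

list(option(bool))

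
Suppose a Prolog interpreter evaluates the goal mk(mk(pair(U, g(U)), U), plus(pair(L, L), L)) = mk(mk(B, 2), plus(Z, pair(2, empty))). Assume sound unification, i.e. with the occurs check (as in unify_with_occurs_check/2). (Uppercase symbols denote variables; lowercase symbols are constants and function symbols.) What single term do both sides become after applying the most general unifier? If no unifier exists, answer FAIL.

Decompose mk/2: mk(pair(U, g(U)), U) = mk(B, 2),  plus(pair(L, L), L) = plus(Z, pair(2, empty)).
Decompose mk/2: pair(U, g(U)) = B,  U = 2.
Bind B := pair(U, g(U)); no other remaining equation mentions B.
Bind U := 2; no other remaining equation mentions U. Substituting into the earlier binding gives B := pair(2, g(2)).
Decompose plus/2: pair(L, L) = Z,  L = pair(2, empty).
Bind Z := pair(L, L); no other remaining equation mentions Z.
Bind L := pair(2, empty). Substituting into the earlier binding gives Z := pair(pair(2, empty), pair(2, empty)).
Applying the MGU to either side gives mk(mk(pair(2, g(2)), 2), plus(pair(pair(2, empty), pair(2, empty)), pair(2, empty))).

mk(mk(pair(2, g(2)), 2), plus(pair(pair(2, empty), pair(2, empty)), pair(2, empty)))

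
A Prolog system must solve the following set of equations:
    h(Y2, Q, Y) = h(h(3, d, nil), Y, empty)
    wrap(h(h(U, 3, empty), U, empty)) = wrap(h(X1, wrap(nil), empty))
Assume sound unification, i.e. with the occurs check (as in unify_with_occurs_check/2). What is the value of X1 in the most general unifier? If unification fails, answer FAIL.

Decompose h/3: Y2 = h(3, d, nil),  Q = Y,  Y = empty.
Bind Y2 := h(3, d, nil); no other remaining equation mentions Y2.
Bind Q := Y; no other remaining equation mentions Q.
Bind Y := empty; no other remaining equation mentions Y. Substituting into the earlier binding gives Q := empty.
Decompose wrap/1: h(h(U, 3, empty), U, empty) = h(X1, wrap(nil), empty).
Decompose h/3: h(U, 3, empty) = X1,  U = wrap(nil),  empty = empty.
Bind X1 := h(U, 3, empty); no other remaining equation mentions X1.
Bind U := wrap(nil); no other remaining equation mentions U. Substituting into the earlier binding gives X1 := h(wrap(nil), 3, empty).
Delete trivial equation empty = empty.
MGU = { Y2 ↦ h(3, d, nil), Q ↦ empty, Y ↦ empty, X1 ↦ h(wrap(nil), 3, empty), U ↦ wrap(nil) }, so X1 ↦ h(wrap(nil), 3, empty).

h(wrap(nil), 3, empty)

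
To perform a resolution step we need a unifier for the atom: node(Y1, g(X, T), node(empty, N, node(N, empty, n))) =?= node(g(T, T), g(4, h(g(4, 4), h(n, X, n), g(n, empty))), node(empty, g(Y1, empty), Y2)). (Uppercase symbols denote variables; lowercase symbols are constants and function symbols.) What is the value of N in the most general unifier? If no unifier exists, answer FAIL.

Decompose node/3: Y1 =?= g(T, T),  g(X, T) =?= g(4, h(g(4, 4), h(n, X, n), g(n, empty))),  node(empty, N, node(N, empty, n)) =?= node(empty, g(Y1, empty), Y2).
Bind Y1 := g(T, T); substituting into the one remaining equation that mentions Y1 gives: node(empty, N, node(N, empty, n)) =?= node(empty, g(g(T, T), empty), Y2).
Decompose g/2: X =?= 4,  T =?= h(g(4, 4), h(n, X, n), g(n, empty)).
Bind X := 4; substituting into the one remaining equation that mentions X gives: T =?= h(g(4, 4), h(n, 4, n), g(n, empty)).
Bind T := h(g(4, 4), h(n, 4, n), g(n, empty)); substituting into the remaining equation gives: node(empty, N, node(N, empty, n)) =?= node(empty, g(g(h(g(4, 4), h(n, 4, n), g(n, empty)), h(g(4, 4), h(n, 4, n), g(n, empty))), empty), Y2). Substituting into the earlier binding gives Y1 := g(h(g(4, 4), h(n, 4, n), g(n, empty)), h(g(4, 4), h(n, 4, n), g(n, empty))).
Decompose node/3: empty =?= empty,  N =?= g(g(h(g(4, 4), h(n, 4, n), g(n, empty)), h(g(4, 4), h(n, 4, n), g(n, empty))), empty),  node(N, empty, n) =?= Y2.
Delete trivial equation empty =?= empty.
Bind N := g(g(h(g(4, 4), h(n, 4, n), g(n, empty)), h(g(4, 4), h(n, 4, n), g(n, empty))), empty); substituting into the remaining equation gives: node(g(g(h(g(4, 4), h(n, 4, n), g(n, empty)), h(g(4, 4), h(n, 4, n), g(n, empty))), empty), empty, n) =?= Y2.
Bind Y2 := node(g(g(h(g(4, 4), h(n, 4, n), g(n, empty)), h(g(4, 4), h(n, 4, n), g(n, empty))), empty), empty, n).
MGU = { Y1 := g(h(g(4, 4), h(n, 4, n), g(n, empty)), h(g(4, 4), h(n, 4, n), g(n, empty))), X := 4, T := h(g(4, 4), h(n, 4, n), g(n, empty)), N := g(g(h(g(4, 4), h(n, 4, n), g(n, empty)), h(g(4, 4), h(n, 4, n), g(n, empty))), empty), Y2 := node(g(g(h(g(4, 4), h(n, 4, n), g(n, empty)), h(g(4, 4), h(n, 4, n), g(n, empty))), empty), empty, n) }, so N := g(g(h(g(4, 4), h(n, 4, n), g(n, empty)), h(g(4, 4), h(n, 4, n), g(n, empty))), empty).

g(g(h(g(4, 4), h(n, 4, n), g(n, empty)), h(g(4, 4), h(n, 4, n), g(n, empty))), empty)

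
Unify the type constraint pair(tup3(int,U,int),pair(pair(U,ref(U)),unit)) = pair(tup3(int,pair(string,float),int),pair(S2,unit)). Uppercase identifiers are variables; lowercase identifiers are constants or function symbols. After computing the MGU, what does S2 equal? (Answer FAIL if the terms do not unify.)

Decompose pair/2: tup3(int,U,int) = tup3(int,pair(string,float),int),  pair(pair(U,ref(U)),unit) = pair(S2,unit).
Decompose tup3/3: int = int,  U = pair(string,float),  int = int.
Delete trivial equation int = int.
Bind U := pair(string,float); substituting into the one remaining equation that mentions U gives: pair(pair(pair(string,float),ref(pair(string,float))),unit) = pair(S2,unit).
Delete trivial equation int = int.
Decompose pair/2: pair(pair(string,float),ref(pair(string,float))) = S2,  unit = unit.
Bind S2 := pair(pair(string,float),ref(pair(string,float))); no other remaining equation mentions S2.
Delete trivial equation unit = unit.
MGU = { U := pair(string,float), S2 := pair(pair(string,float),ref(pair(string,float))) }, so S2 := pair(pair(string,float),ref(pair(string,float))).

pair(pair(string,float),ref(pair(string,float)))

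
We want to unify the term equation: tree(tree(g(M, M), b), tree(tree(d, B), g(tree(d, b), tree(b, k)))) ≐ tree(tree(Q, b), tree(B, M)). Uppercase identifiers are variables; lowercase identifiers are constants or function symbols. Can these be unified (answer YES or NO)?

NO

Decompose tree/2: tree(g(M, M), b) ≐ tree(Q, b),  tree(tree(d, B), g(tree(d, b), tree(b, k))) ≐ tree(B, M).
Decompose tree/2: g(M, M) ≐ Q,  b ≐ b.
Bind Q := g(M, M); no other remaining equation mentions Q.
Delete trivial equation b ≐ b.
Decompose tree/2: tree(d, B) ≐ B,  g(tree(d, b), tree(b, k)) ≐ M.
Occurs check fails: B occurs in tree(d, B); the equation B ≐ tree(d, B) has no finite solution.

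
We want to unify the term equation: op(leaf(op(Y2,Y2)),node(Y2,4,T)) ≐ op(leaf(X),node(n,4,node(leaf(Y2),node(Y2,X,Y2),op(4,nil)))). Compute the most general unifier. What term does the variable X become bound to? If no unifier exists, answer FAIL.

Decompose op/2: leaf(op(Y2,Y2)) ≐ leaf(X),  node(Y2,4,T) ≐ node(n,4,node(leaf(Y2),node(Y2,X,Y2),op(4,nil))).
Decompose leaf/1: op(Y2,Y2) ≐ X.
Bind X := op(Y2,Y2); substituting into the remaining equation gives: node(Y2,4,T) ≐ node(n,4,node(leaf(Y2),node(Y2,op(Y2,Y2),Y2),op(4,nil))).
Decompose node/3: Y2 ≐ n,  4 ≐ 4,  T ≐ node(leaf(Y2),node(Y2,op(Y2,Y2),Y2),op(4,nil)).
Bind Y2 := n; substituting into the one remaining equation that mentions Y2 gives: T ≐ node(leaf(n),node(n,op(n,n),n),op(4,nil)). Substituting into the earlier binding gives X := op(n,n).
Delete trivial equation 4 ≐ 4.
Bind T := node(leaf(n),node(n,op(n,n),n),op(4,nil)).
MGU = { X -> op(n,n), Y2 -> n, T -> node(leaf(n),node(n,op(n,n),n),op(4,nil)) }, so X -> op(n,n).

op(n,n)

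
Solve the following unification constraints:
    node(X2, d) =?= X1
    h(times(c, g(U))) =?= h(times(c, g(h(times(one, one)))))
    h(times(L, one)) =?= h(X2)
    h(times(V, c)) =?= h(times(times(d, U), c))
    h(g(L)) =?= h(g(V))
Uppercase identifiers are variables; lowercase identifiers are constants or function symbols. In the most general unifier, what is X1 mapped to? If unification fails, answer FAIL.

node(times(times(d, h(times(one, one))), one), d)

Bind X1 := node(X2, d); no other remaining equation mentions X1.
Decompose h/1: times(c, g(U)) =?= times(c, g(h(times(one, one)))).
Decompose times/2: c =?= c,  g(U) =?= g(h(times(one, one))).
Delete trivial equation c =?= c.
Decompose g/1: U =?= h(times(one, one)).
Bind U := h(times(one, one)); substituting into the one remaining equation that mentions U gives: h(times(V, c)) =?= h(times(times(d, h(times(one, one))), c)).
Decompose h/1: times(L, one) =?= X2.
Bind X2 := times(L, one); no other remaining equation mentions X2. Substituting into the earlier binding gives X1 := node(times(L, one), d).
Decompose h/1: times(V, c) =?= times(times(d, h(times(one, one))), c).
Decompose times/2: V =?= times(d, h(times(one, one))),  c =?= c.
Bind V := times(d, h(times(one, one))); substituting into the one remaining equation that mentions V gives: h(g(L)) =?= h(g(times(d, h(times(one, one))))).
Delete trivial equation c =?= c.
Decompose h/1: g(L) =?= g(times(d, h(times(one, one)))).
Decompose g/1: L =?= times(d, h(times(one, one))).
Bind L := times(d, h(times(one, one))). Substituting into the earlier bindings gives X1 := node(times(times(d, h(times(one, one))), one), d), X2 := times(times(d, h(times(one, one))), one).
MGU = { X1 ↦ node(times(times(d, h(times(one, one))), one), d), U ↦ h(times(one, one)), X2 ↦ times(times(d, h(times(one, one))), one), V ↦ times(d, h(times(one, one))), L ↦ times(d, h(times(one, one))) }, so X1 ↦ node(times(times(d, h(times(one, one))), one), d).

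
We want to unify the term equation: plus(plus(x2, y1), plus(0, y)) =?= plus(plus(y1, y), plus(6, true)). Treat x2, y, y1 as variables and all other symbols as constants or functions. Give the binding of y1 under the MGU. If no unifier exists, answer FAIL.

FAIL

Decompose plus/2: plus(x2, y1) =?= plus(y1, y),  plus(0, y) =?= plus(6, true).
Decompose plus/2: x2 =?= y1,  y1 =?= y.
Bind x2 := y1; no other remaining equation mentions x2.
Bind y1 := y; no other remaining equation mentions y1. Substituting into the earlier binding gives x2 := y.
Decompose plus/2: 0 =?= 6,  y =?= true.
Clash: constants 0 and 6 differ; no unifier exists.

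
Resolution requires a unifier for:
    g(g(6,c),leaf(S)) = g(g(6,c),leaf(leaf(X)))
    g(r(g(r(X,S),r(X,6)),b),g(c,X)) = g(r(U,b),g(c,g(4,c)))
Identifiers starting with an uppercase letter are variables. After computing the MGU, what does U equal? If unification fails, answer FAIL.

g(r(g(4,c),leaf(g(4,c))),r(g(4,c),6))

Decompose g/2: g(6,c) = g(6,c),  leaf(S) = leaf(leaf(X)).
Delete trivial equation g(6,c) = g(6,c).
Decompose leaf/1: S = leaf(X).
Bind S := leaf(X); substituting into the remaining equation gives: g(r(g(r(X,leaf(X)),r(X,6)),b),g(c,X)) = g(r(U,b),g(c,g(4,c))).
Decompose g/2: r(g(r(X,leaf(X)),r(X,6)),b) = r(U,b),  g(c,X) = g(c,g(4,c)).
Decompose r/2: g(r(X,leaf(X)),r(X,6)) = U,  b = b.
Bind U := g(r(X,leaf(X)),r(X,6)); no other remaining equation mentions U.
Delete trivial equation b = b.
Decompose g/2: c = c,  X = g(4,c).
Delete trivial equation c = c.
Bind X := g(4,c). Substituting into the earlier bindings gives S := leaf(g(4,c)), U := g(r(g(4,c),leaf(g(4,c))),r(g(4,c),6)).
MGU = { S ↦ leaf(g(4,c)), U ↦ g(r(g(4,c),leaf(g(4,c))),r(g(4,c),6)), X ↦ g(4,c) }, so U ↦ g(r(g(4,c),leaf(g(4,c))),r(g(4,c),6)).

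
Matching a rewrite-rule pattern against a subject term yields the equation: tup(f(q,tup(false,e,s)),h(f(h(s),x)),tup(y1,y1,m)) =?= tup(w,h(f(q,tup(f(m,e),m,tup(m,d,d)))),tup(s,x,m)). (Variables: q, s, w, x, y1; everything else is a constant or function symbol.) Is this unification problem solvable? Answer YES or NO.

YES

Decompose tup/3: f(q,tup(false,e,s)) =?= w,  h(f(h(s),x)) =?= h(f(q,tup(f(m,e),m,tup(m,d,d)))),  tup(y1,y1,m) =?= tup(s,x,m).
Bind w := f(q,tup(false,e,s)); no other remaining equation mentions w.
Decompose h/1: f(h(s),x) =?= f(q,tup(f(m,e),m,tup(m,d,d))).
Decompose f/2: h(s) =?= q,  x =?= tup(f(m,e),m,tup(m,d,d)).
Bind q := h(s); no other remaining equation mentions q. Substituting into the earlier binding gives w := f(h(s),tup(false,e,s)).
Bind x := tup(f(m,e),m,tup(m,d,d)); substituting into the remaining equation gives: tup(y1,y1,m) =?= tup(s,tup(f(m,e),m,tup(m,d,d)),m).
Decompose tup/3: y1 =?= s,  y1 =?= tup(f(m,e),m,tup(m,d,d)),  m =?= m.
Bind y1 := s; substituting into the one remaining equation that mentions y1 gives: s =?= tup(f(m,e),m,tup(m,d,d)).
Bind s := tup(f(m,e),m,tup(m,d,d)); no other remaining equation mentions s. Substituting into the earlier bindings gives w := f(h(tup(f(m,e),m,tup(m,d,d))),tup(false,e,tup(f(m,e),m,tup(m,d,d)))), q := h(tup(f(m,e),m,tup(m,d,d))), y1 := tup(f(m,e),m,tup(m,d,d)).
Delete trivial equation m =?= m.
No equations remain and no clash or occurs-check failure arose, so a unifier exists.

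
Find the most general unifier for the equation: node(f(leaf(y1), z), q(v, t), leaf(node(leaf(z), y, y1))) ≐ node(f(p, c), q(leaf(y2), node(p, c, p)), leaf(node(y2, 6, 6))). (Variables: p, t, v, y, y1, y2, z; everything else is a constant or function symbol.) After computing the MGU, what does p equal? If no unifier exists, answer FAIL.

Decompose node/3: f(leaf(y1), z) ≐ f(p, c),  q(v, t) ≐ q(leaf(y2), node(p, c, p)),  leaf(node(leaf(z), y, y1)) ≐ leaf(node(y2, 6, 6)).
Decompose f/2: leaf(y1) ≐ p,  z ≐ c.
Bind p := leaf(y1); substituting into the one remaining equation that mentions p gives: q(v, t) ≐ q(leaf(y2), node(leaf(y1), c, leaf(y1))).
Bind z := c; substituting into the one remaining equation that mentions z gives: leaf(node(leaf(c), y, y1)) ≐ leaf(node(y2, 6, 6)).
Decompose q/2: v ≐ leaf(y2),  t ≐ node(leaf(y1), c, leaf(y1)).
Bind v := leaf(y2); no other remaining equation mentions v.
Bind t := node(leaf(y1), c, leaf(y1)); no other remaining equation mentions t.
Decompose leaf/1: node(leaf(c), y, y1) ≐ node(y2, 6, 6).
Decompose node/3: leaf(c) ≐ y2,  y ≐ 6,  y1 ≐ 6.
Bind y2 := leaf(c); no other remaining equation mentions y2. Substituting into the earlier binding gives v := leaf(leaf(c)).
Bind y := 6; no other remaining equation mentions y.
Bind y1 := 6. Substituting into the earlier bindings gives p := leaf(6), t := node(leaf(6), c, leaf(6)).
MGU = { p -> leaf(6), z -> c, v -> leaf(leaf(c)), t -> node(leaf(6), c, leaf(6)), y2 -> leaf(c), y -> 6, y1 -> 6 }, so p -> leaf(6).

leaf(6)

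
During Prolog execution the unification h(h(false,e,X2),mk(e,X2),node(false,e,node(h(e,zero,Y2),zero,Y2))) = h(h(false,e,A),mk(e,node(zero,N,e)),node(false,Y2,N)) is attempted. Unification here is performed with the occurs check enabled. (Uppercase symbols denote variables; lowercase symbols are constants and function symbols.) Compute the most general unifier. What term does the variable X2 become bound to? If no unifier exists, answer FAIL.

Decompose h/3: h(false,e,X2) = h(false,e,A),  mk(e,X2) = mk(e,node(zero,N,e)),  node(false,e,node(h(e,zero,Y2),zero,Y2)) = node(false,Y2,N).
Decompose h/3: false = false,  e = e,  X2 = A.
Delete trivial equation false = false.
Delete trivial equation e = e.
Bind X2 := A; substituting into the one remaining equation that mentions X2 gives: mk(e,A) = mk(e,node(zero,N,e)).
Decompose mk/2: e = e,  A = node(zero,N,e).
Delete trivial equation e = e.
Bind A := node(zero,N,e); no other remaining equation mentions A. Substituting into the earlier binding gives X2 := node(zero,N,e).
Decompose node/3: false = false,  e = Y2,  node(h(e,zero,Y2),zero,Y2) = N.
Delete trivial equation false = false.
Bind Y2 := e; substituting into the remaining equation gives: node(h(e,zero,e),zero,e) = N.
Bind N := node(h(e,zero,e),zero,e). Substituting into the earlier bindings gives X2 := node(zero,node(h(e,zero,e),zero,e),e), A := node(zero,node(h(e,zero,e),zero,e),e).
MGU = { X2 -> node(zero,node(h(e,zero,e),zero,e),e), A -> node(zero,node(h(e,zero,e),zero,e),e), Y2 -> e, N -> node(h(e,zero,e),zero,e) }, so X2 -> node(zero,node(h(e,zero,e),zero,e),e).

node(zero,node(h(e,zero,e),zero,e),e)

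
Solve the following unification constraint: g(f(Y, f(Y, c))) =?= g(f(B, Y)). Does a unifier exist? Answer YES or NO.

NO

Decompose g/1: f(Y, f(Y, c)) =?= f(B, Y).
Decompose f/2: Y =?= B,  f(Y, c) =?= Y.
Bind Y := B; substituting into the remaining equation gives: f(B, c) =?= B.
Occurs check fails: B occurs in f(B, c); the equation B =?= f(B, c) has no finite solution.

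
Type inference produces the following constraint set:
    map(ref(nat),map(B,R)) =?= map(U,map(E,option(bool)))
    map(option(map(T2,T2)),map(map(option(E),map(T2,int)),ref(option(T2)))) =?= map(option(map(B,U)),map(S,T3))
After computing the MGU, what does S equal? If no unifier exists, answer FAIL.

Decompose map/2: ref(nat) =?= U,  map(B,R) =?= map(E,option(bool)).
Bind U := ref(nat); substituting into the one remaining equation that mentions U gives: map(option(map(T2,T2)),map(map(option(E),map(T2,int)),ref(option(T2)))) =?= map(option(map(B,ref(nat))),map(S,T3)).
Decompose map/2: B =?= E,  R =?= option(bool).
Bind B := E; substituting into the one remaining equation that mentions B gives: map(option(map(T2,T2)),map(map(option(E),map(T2,int)),ref(option(T2)))) =?= map(option(map(E,ref(nat))),map(S,T3)).
Bind R := option(bool); no other remaining equation mentions R.
Decompose map/2: option(map(T2,T2)) =?= option(map(E,ref(nat))),  map(map(option(E),map(T2,int)),ref(option(T2))) =?= map(S,T3).
Decompose option/1: map(T2,T2) =?= map(E,ref(nat)).
Decompose map/2: T2 =?= E,  T2 =?= ref(nat).
Bind T2 := E; substituting into the remaining equations gives: E =?= ref(nat),  map(map(option(E),map(E,int)),ref(option(E))) =?= map(S,T3).
Bind E := ref(nat); substituting into the remaining equation gives: map(map(option(ref(nat)),map(ref(nat),int)),ref(option(ref(nat)))) =?= map(S,T3). Substituting into the earlier bindings gives B := ref(nat), T2 := ref(nat).
Decompose map/2: map(option(ref(nat)),map(ref(nat),int)) =?= S,  ref(option(ref(nat))) =?= T3.
Bind S := map(option(ref(nat)),map(ref(nat),int)); no other remaining equation mentions S.
Bind T3 := ref(option(ref(nat))).
MGU = { U := ref(nat), B := ref(nat), R := option(bool), T2 := ref(nat), E := ref(nat), S := map(option(ref(nat)),map(ref(nat),int)), T3 := ref(option(ref(nat))) }, so S := map(option(ref(nat)),map(ref(nat),int)).

map(option(ref(nat)),map(ref(nat),int))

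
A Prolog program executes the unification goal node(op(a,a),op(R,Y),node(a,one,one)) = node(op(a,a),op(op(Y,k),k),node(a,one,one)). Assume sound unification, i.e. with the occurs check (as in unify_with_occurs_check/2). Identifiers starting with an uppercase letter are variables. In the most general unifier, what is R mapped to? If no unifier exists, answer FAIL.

op(k,k)

Decompose node/3: op(a,a) = op(a,a),  op(R,Y) = op(op(Y,k),k),  node(a,one,one) = node(a,one,one).
Delete trivial equation op(a,a) = op(a,a).
Decompose op/2: R = op(Y,k),  Y = k.
Bind R := op(Y,k); no other remaining equation mentions R.
Bind Y := k; no other remaining equation mentions Y. Substituting into the earlier binding gives R := op(k,k).
Delete trivial equation node(a,one,one) = node(a,one,one).
MGU = { R -> op(k,k), Y -> k }, so R -> op(k,k).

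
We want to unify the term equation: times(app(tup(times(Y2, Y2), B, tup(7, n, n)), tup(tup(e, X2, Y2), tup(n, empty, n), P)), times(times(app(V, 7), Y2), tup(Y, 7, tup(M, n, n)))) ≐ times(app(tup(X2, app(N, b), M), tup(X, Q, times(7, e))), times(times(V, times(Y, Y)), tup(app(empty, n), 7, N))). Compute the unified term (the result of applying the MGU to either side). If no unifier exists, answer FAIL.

Decompose times/2: app(tup(times(Y2, Y2), B, tup(7, n, n)), tup(tup(e, X2, Y2), tup(n, empty, n), P)) ≐ app(tup(X2, app(N, b), M), tup(X, Q, times(7, e))),  times(times(app(V, 7), Y2), tup(Y, 7, tup(M, n, n))) ≐ times(times(V, times(Y, Y)), tup(app(empty, n), 7, N)).
Decompose app/2: tup(times(Y2, Y2), B, tup(7, n, n)) ≐ tup(X2, app(N, b), M),  tup(tup(e, X2, Y2), tup(n, empty, n), P) ≐ tup(X, Q, times(7, e)).
Decompose tup/3: times(Y2, Y2) ≐ X2,  B ≐ app(N, b),  tup(7, n, n) ≐ M.
Bind X2 := times(Y2, Y2); substituting into the one remaining equation that mentions X2 gives: tup(tup(e, times(Y2, Y2), Y2), tup(n, empty, n), P) ≐ tup(X, Q, times(7, e)).
Bind B := app(N, b); no other remaining equation mentions B.
Bind M := tup(7, n, n); substituting into the one remaining equation that mentions M gives: times(times(app(V, 7), Y2), tup(Y, 7, tup(tup(7, n, n), n, n))) ≐ times(times(V, times(Y, Y)), tup(app(empty, n), 7, N)).
Decompose tup/3: tup(e, times(Y2, Y2), Y2) ≐ X,  tup(n, empty, n) ≐ Q,  P ≐ times(7, e).
Bind X := tup(e, times(Y2, Y2), Y2); no other remaining equation mentions X.
Bind Q := tup(n, empty, n); no other remaining equation mentions Q.
Bind P := times(7, e); no other remaining equation mentions P.
Decompose times/2: times(app(V, 7), Y2) ≐ times(V, times(Y, Y)),  tup(Y, 7, tup(tup(7, n, n), n, n)) ≐ tup(app(empty, n), 7, N).
Decompose times/2: app(V, 7) ≐ V,  Y2 ≐ times(Y, Y).
Occurs check fails: V occurs in app(V, 7); the equation V ≐ app(V, 7) has no finite solution.

FAIL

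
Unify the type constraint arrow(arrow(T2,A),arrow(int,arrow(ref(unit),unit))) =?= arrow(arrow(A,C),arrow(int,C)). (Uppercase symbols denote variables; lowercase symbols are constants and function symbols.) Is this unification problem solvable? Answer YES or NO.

Decompose arrow/2: arrow(T2,A) =?= arrow(A,C),  arrow(int,arrow(ref(unit),unit)) =?= arrow(int,C).
Decompose arrow/2: T2 =?= A,  A =?= C.
Bind T2 := A; no other remaining equation mentions T2.
Bind A := C; no other remaining equation mentions A. Substituting into the earlier binding gives T2 := C.
Decompose arrow/2: int =?= int,  arrow(ref(unit),unit) =?= C.
Delete trivial equation int =?= int.
Bind C := arrow(ref(unit),unit). Substituting into the earlier bindings gives T2 := arrow(ref(unit),unit), A := arrow(ref(unit),unit).
No equations remain and no clash or occurs-check failure arose, so a unifier exists.

YES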